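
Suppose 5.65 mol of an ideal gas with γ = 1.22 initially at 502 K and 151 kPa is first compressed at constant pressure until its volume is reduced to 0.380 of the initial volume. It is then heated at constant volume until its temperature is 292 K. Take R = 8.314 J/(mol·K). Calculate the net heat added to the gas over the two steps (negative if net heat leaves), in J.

V₁ = nRT₁/P₁ = 5.65×8.314×502/151 = 156 L.
Step 1 — Isobaric: P stays 151 kPa; V/T = const ⇒ T₂ = 191 K, V₂ = 59.3 L.
W = PΔV = 151×(59.3−156) kPa·L = -14600 J.
ΔU = nCvΔT = 5.65×37.8×(191−502) = -66500 J.
Q = ΔU + W = nCpΔT = -81100 J.
State after step 1: P = 151 kPa, V = 59.3 L, T = 191 K.
Step 2 — Isochoric: V stays 59.3 L; P/T = const ⇒ T₂ = 292 K, P₂ = 231 kPa.
W = 0 (no volume change).
ΔU = nCvΔT = 5.65×37.8×(292−191) = 21600 J.
Q = ΔU = 21600 J.
Net over both steps: W = -14600 J, Q = -59500 J, ΔU = -44800 J.

-59500 J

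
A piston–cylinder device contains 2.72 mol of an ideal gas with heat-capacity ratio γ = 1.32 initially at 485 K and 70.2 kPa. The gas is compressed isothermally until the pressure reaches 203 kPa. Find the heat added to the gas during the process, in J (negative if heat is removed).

-11600 J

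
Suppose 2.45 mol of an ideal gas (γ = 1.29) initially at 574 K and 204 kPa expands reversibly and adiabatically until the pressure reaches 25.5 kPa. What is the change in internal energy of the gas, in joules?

-15100 J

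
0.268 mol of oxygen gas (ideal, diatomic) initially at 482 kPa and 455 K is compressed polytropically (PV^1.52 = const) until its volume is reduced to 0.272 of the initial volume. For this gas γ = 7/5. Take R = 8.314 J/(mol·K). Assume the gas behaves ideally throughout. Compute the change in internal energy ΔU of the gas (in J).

2450 J

V₁ = nRT₁/P₁ = 0.268×8.314×455/482 = 2.10 L.
Polytropic n=1.52: T₂ = T₁(V₁/V₂)^(n−1) = 455×(3.68)^0.52 = 895 K; P₂ = P₁(V₁/V₂)^n = 3490 kPa.
For an ideal gas ΔU = nCvΔT with Cv = (5/2)R = 20.8 J/(mol·K).
ΔU = 0.268×20.8×(895−455) = 2450 J.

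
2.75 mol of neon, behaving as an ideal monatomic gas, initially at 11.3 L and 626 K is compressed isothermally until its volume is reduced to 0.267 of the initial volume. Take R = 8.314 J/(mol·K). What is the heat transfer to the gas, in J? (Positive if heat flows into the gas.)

-18900 J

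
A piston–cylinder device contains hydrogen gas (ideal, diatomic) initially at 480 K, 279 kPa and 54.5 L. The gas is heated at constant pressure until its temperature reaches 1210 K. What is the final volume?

Isobaric: P stays 279 kPa; V/T = const ⇒ T₂ = 1210 K, V₂ = 137 L.

137 L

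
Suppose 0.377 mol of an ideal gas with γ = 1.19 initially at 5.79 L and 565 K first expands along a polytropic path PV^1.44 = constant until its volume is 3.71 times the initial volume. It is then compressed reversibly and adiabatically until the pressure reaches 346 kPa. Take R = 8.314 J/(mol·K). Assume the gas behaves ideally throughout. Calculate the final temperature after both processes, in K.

438 K

P₁ = nRT₁/V₁ = 0.377×8.314×565/5.79 = 306 kPa.
Step 1 — Polytropic n=1.44: T₂ = T₁(V₁/V₂)^(n−1) = 565×(0.270)^0.44 = 317 K; P₂ = P₁(V₁/V₂)^n = 46.3 kPa.
W = (P₁V₁−P₂V₂)/(n−1) = (306×5.79−46.3×21.5)/0.44 = 1760 J.
ΔU = nCvΔT = 0.377×43.8×(317−565) = -4090 J.
Q = ΔU + W = -2320 J.
State after step 1: P = 46.3 kPa, V = 21.5 L, T = 317 K.
Step 2 — Adiabatic: T₂/T₁ = (P₂/P₁)^((γ−1)/γ) ⇒ T₂ = 317×(7.47)^0.160 = 438 K; V₂ = 3.96 L.
ΔU = nCvΔT = 0.377×43.8×(438−317) = 1980 J.
Q = 0 for an adiabatic process, so W = −ΔU = -1980 J.
Net over both steps: W = -218 J, Q = -2320 J, ΔU = -2100 J.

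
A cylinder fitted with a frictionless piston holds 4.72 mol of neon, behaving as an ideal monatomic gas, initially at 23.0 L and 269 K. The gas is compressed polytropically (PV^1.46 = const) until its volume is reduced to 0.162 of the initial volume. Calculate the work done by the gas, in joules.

-30100 J

P₁ = nRT₁/V₁ = 4.72×8.314×269/23.0 = 459 kPa.
Polytropic n=1.46: T₂ = T₁(V₁/V₂)^(n−1) = 269×(6.17)^0.46 = 621 K; P₂ = P₁(V₁/V₂)^n = 6540 kPa.
W = (P₁V₁−P₂V₂)/(n−1) = (459×23.0−6540×3.73)/0.46 = -30100 J.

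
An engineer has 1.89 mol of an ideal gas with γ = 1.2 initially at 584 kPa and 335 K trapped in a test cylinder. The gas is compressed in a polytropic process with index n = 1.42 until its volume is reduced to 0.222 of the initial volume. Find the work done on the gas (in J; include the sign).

11000 J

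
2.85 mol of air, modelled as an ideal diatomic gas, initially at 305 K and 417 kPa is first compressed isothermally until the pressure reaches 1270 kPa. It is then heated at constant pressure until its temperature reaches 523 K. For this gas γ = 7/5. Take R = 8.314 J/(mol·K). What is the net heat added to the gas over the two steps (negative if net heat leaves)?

10000 J

V₁ = nRT₁/P₁ = 2.85×8.314×305/417 = 17.3 L.
Step 1 — Isothermal: T stays 305 K; PV = const ⇒ V₂ = 5.69 L, P₂ = 1270 kPa.
ΔU = 0 (ideal gas, T constant).
W = nRT ln(V₂/V₁) = 2.85×8.314×305×ln(0.328) = -8050 J.
Q = ΔU + W = -8050 J.
State after step 1: P = 1270 kPa, V = 5.69 L, T = 305 K.
Step 2 — Isobaric: P stays 1270 kPa; V/T = const ⇒ T₂ = 523 K, V₂ = 9.76 L.
W = PΔV = 1270×(9.76−5.69) kPa·L = 5170 J.
ΔU = nCvΔT = 2.85×20.8×(523−305) = 12900 J.
Q = ΔU + W = nCpΔT = 18100 J.
Net over both steps: W = -2880 J, Q = 10000 J, ΔU = 12900 J.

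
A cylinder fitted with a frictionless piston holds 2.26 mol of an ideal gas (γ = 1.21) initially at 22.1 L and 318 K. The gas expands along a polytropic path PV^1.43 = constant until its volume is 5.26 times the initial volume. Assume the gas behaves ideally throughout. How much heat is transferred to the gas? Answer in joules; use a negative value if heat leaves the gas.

-7430 J

P₁ = nRT₁/V₁ = 2.26×8.314×318/22.1 = 270 kPa.
Polytropic n=1.43: T₂ = T₁(V₁/V₂)^(n−1) = 318×(0.190)^0.43 = 156 K; P₂ = P₁(V₁/V₂)^n = 25.2 kPa.
W = (P₁V₁−P₂V₂)/(n−1) = (270×22.1−25.2×116)/0.43 = 7090 J.
ΔU = nCvΔT = 2.26×39.6×(156−318) = -14500 J.
Q = ΔU + W = -7430 J.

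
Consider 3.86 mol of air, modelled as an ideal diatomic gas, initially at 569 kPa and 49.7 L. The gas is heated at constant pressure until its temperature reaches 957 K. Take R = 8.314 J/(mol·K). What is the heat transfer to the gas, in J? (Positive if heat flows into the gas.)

T₁ = P₁V₁/(nR) = 569×49.7/(3.86×8.314) = 881 K.
Isobaric: P stays 569 kPa; V/T = const ⇒ T₂ = 957 K, V₂ = 54.0 L.
W = PΔV = 569×(54.0−49.7) kPa·L = 2430 J.
ΔU = nCvΔT = 3.86×20.8×(957−881) = 6080 J.
Q = ΔU + W = nCpΔT = 8510 J.

8510 J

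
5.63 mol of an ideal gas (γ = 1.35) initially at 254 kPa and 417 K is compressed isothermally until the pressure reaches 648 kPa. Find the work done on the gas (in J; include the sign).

V₁ = nRT₁/P₁ = 5.63×8.314×417/254 = 76.8 L.
Isothermal: T stays 417 K; PV = const ⇒ V₂ = 30.1 L, P₂ = 648 kPa.
W = nRT ln(V₂/V₁) = 5.63×8.314×417×ln(0.392) = -18300 J.
Work done on the gas = −W_by = 18300 J.

18300 J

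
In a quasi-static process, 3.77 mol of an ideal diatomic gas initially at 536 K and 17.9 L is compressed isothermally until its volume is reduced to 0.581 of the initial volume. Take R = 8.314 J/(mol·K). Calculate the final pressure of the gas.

P₁ = nRT₁/V₁ = 3.77×8.314×536/17.9 = 939 kPa.
Isothermal: T stays 536 K; PV = const ⇒ V₂ = 10.4 L, P₂ = 1620 kPa.

1620 kPa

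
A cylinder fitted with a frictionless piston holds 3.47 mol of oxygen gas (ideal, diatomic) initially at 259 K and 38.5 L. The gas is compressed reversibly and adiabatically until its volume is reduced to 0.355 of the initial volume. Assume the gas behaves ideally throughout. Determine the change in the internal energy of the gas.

P₁ = nRT₁/V₁ = 3.47×8.314×259/38.5 = 194 kPa.
Adiabatic: TV^(γ−1) = const ⇒ T₂ = 259×(2.82)^0.400 = 392 K; PV^γ = const ⇒ P₂ = 827 kPa.
For an ideal gas ΔU = nCvΔT with Cv = (5/2)R = 20.8 J/(mol·K).
ΔU = 3.47×20.8×(392−259) = 9590 J.

9590 J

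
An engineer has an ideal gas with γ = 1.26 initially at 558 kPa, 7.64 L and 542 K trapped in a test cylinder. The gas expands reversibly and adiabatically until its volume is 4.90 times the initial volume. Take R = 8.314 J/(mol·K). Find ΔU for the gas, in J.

n = P₁V₁/(RT₁) = 558×7.64/(8.314×542) = 0.946 mol.
Adiabatic: TV^(γ−1) = const ⇒ T₂ = 542×(0.204)^0.260 = 359 K; PV^γ = const ⇒ P₂ = 75.3 kPa.
For an ideal gas ΔU = nCvΔT with Cv = R/(γ−1) = 32.0 J/(mol·K).
ΔU = 0.946×32.0×(359−542) = -5550 J.

-5550 J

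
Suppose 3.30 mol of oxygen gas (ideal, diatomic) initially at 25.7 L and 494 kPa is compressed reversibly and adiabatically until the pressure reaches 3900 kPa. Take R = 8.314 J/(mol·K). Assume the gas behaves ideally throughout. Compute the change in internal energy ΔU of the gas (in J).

T₁ = P₁V₁/(nR) = 494×25.7/(3.30×8.314) = 463 K.
Adiabatic: T₂/T₁ = (P₂/P₁)^((γ−1)/γ) ⇒ T₂ = 463×(7.89)^0.286 = 835 K; V₂ = 5.87 L.
For an ideal gas ΔU = nCvΔT with Cv = (5/2)R = 20.8 J/(mol·K).
ΔU = 3.30×20.8×(835−463) = 25500 J.

25500 J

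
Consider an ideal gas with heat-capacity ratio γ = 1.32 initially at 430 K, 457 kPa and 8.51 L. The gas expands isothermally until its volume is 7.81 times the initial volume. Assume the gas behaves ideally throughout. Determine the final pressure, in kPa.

58.5 kPa

Isothermal: T stays 430 K; PV = const ⇒ V₂ = 66.5 L, P₂ = 58.5 kPa.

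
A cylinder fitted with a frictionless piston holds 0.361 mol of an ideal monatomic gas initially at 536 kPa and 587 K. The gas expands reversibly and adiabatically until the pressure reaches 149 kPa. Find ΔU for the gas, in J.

V₁ = nRT₁/P₁ = 0.361×8.314×587/536 = 3.29 L.
Adiabatic: T₂/T₁ = (P₂/P₁)^((γ−1)/γ) ⇒ T₂ = 587×(0.278)^0.400 = 352 K; V₂ = 7.09 L.
For an ideal gas ΔU = nCvΔT with Cv = (3/2)R = 12.5 J/(mol·K).
ΔU = 0.361×12.5×(352−587) = -1060 J.

-1060 J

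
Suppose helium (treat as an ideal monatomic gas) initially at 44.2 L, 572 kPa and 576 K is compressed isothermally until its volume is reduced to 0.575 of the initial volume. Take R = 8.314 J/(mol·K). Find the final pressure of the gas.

995 kPa

Isothermal: T stays 576 K; PV = const ⇒ V₂ = 25.4 L, P₂ = 995 kPa.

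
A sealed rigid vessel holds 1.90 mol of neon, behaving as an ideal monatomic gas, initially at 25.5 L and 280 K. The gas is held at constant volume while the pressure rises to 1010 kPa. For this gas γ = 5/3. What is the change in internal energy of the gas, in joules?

32000 J

P₁ = nRT₁/V₁ = 1.90×8.314×280/25.5 = 173 kPa.
Isochoric: V stays 25.5 L; P/T = const ⇒ T₂ = 1630 K, P₂ = 1010 kPa.
For an ideal gas ΔU = nCvΔT with Cv = (3/2)R = 12.5 J/(mol·K).
ΔU = 1.90×12.5×(1630−280) = 32000 J.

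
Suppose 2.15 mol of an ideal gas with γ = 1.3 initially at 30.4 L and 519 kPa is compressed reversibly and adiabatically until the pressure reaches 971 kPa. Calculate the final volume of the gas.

18.8 L

T₁ = P₁V₁/(nR) = 519×30.4/(2.15×8.314) = 883 K.
Adiabatic: T₂/T₁ = (P₂/P₁)^((γ−1)/γ) ⇒ T₂ = 883×(1.87)^0.231 = 1020 K; V₂ = 18.8 L.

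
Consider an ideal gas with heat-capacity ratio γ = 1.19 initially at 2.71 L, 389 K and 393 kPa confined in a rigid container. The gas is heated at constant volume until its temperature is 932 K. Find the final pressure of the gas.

Isochoric: V stays 2.71 L; P/T = const ⇒ T₂ = 932 K, P₂ = 942 kPa.

942 kPa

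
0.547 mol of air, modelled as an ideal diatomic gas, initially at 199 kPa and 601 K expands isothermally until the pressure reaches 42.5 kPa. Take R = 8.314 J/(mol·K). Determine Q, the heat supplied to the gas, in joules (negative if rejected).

V₁ = nRT₁/P₁ = 0.547×8.314×601/199 = 13.7 L.
Isothermal: T stays 601 K; PV = const ⇒ V₂ = 64.3 L, P₂ = 42.5 kPa.
ΔU = 0 (ideal gas, T constant).
W = nRT ln(V₂/V₁) = 0.547×8.314×601×ln(4.68) = 4220 J.
Q = ΔU + W = 4220 J.

4220 J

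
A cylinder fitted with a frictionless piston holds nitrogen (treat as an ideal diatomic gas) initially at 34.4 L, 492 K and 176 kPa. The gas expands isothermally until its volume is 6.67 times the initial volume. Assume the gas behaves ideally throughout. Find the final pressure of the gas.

26.4 kPa

Isothermal: T stays 492 K; PV = const ⇒ V₂ = 229 L, P₂ = 26.4 kPa.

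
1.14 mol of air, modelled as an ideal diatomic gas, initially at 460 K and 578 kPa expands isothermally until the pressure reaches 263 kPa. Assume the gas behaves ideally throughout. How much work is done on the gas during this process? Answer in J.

-3430 J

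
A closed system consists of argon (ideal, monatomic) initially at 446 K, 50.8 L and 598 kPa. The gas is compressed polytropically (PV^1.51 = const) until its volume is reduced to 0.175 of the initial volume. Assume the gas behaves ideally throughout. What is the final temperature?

Polytropic n=1.51: T₂ = T₁(V₁/V₂)^(n−1) = 446×(5.71)^0.51 = 1080 K; P₂ = P₁(V₁/V₂)^n = 8310 kPa.

1080 K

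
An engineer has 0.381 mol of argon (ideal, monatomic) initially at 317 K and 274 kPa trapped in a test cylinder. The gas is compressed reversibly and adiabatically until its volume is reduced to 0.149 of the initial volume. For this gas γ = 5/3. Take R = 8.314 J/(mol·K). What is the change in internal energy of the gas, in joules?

3850 J

V₁ = nRT₁/P₁ = 0.381×8.314×317/274 = 3.66 L.
Adiabatic: TV^(γ−1) = const ⇒ T₂ = 317×(6.71)^0.667 = 1130 K; PV^γ = const ⇒ P₂ = 6540 kPa.
For an ideal gas ΔU = nCvΔT with Cv = (3/2)R = 12.5 J/(mol·K).
ΔU = 0.381×12.5×(1130−317) = 3850 J.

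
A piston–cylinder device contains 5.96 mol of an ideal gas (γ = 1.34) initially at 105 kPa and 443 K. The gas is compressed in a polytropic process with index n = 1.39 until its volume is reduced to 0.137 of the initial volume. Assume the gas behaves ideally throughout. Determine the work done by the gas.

V₁ = nRT₁/P₁ = 5.96×8.314×443/105 = 209 L.
Polytropic n=1.39: T₂ = T₁(V₁/V₂)^(n−1) = 443×(7.30)^0.39 = 962 K; P₂ = P₁(V₁/V₂)^n = 1660 kPa.
W = (P₁V₁−P₂V₂)/(n−1) = (105×209−1660×28.6)/0.39 = -65900 J.

-65900 J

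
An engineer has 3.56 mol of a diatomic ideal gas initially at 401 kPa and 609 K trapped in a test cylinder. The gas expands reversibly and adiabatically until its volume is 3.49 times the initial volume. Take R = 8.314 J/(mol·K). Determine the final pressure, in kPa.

69.7 kPa

V₁ = nRT₁/P₁ = 3.56×8.314×609/401 = 45.0 L.
Adiabatic: TV^(γ−1) = const ⇒ T₂ = 609×(0.287)^0.400 = 369 K; PV^γ = const ⇒ P₂ = 69.7 kPa.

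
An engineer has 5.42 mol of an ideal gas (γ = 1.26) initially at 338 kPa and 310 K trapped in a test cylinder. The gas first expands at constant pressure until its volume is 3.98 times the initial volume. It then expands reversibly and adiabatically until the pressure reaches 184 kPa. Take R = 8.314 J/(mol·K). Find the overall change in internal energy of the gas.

V₁ = nRT₁/P₁ = 5.42×8.314×310/338 = 41.3 L.
Step 1 — Isobaric: P stays 338 kPa; V/T = const ⇒ T₂ = 1230 K, V₂ = 164 L.
W = PΔV = 338×(164−41.3) kPa·L = 41600 J.
ΔU = nCvΔT = 5.42×32.0×(1230−310) = 160000 J.
Q = ΔU + W = nCpΔT = 202000 J.
State after step 1: P = 338 kPa, V = 164 L, T = 1230 K.
Step 2 — Adiabatic: T₂/T₁ = (P₂/P₁)^((γ−1)/γ) ⇒ T₂ = 1230×(0.544)^0.206 = 1090 K; V₂ = 267 L.
ΔU = nCvΔT = 5.42×32.0×(1090−1230) = -25200 J.
Q = 0 for an adiabatic process, so W = −ΔU = 25200 J.
Net over both steps: W = 66800 J, Q = 202000 J, ΔU = 135000 J.

135000 J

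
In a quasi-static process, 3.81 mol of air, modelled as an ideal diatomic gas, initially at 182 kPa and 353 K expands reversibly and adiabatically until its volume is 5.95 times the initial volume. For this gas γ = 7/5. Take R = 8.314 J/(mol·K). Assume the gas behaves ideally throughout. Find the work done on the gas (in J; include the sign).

-14300 J

V₁ = nRT₁/P₁ = 3.81×8.314×353/182 = 61.4 L.
Adiabatic: TV^(γ−1) = const ⇒ T₂ = 353×(0.168)^0.400 = 173 K; PV^γ = const ⇒ P₂ = 15.0 kPa.
ΔU = nCvΔT = 3.81×20.8×(173−353) = -14300 J.
Q = 0 for an adiabatic process, so W = −ΔU = 14300 J.
Work done on the gas = −W_by = -14300 J.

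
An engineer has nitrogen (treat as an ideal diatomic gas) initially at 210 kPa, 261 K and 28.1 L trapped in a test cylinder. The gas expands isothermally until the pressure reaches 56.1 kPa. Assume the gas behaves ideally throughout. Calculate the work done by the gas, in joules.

7790 J

n = P₁V₁/(RT₁) = 210×28.1/(8.314×261) = 2.72 mol.
Isothermal: T stays 261 K; PV = const ⇒ V₂ = 105 L, P₂ = 56.1 kPa.
W = nRT ln(V₂/V₁) = 2.72×8.314×261×ln(3.74) = 7790 J.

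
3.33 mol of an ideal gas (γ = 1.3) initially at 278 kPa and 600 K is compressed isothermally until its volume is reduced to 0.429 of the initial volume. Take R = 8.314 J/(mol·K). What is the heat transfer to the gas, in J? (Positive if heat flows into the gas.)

V₁ = nRT₁/P₁ = 3.33×8.314×600/278 = 59.8 L.
Isothermal: T stays 600 K; PV = const ⇒ V₂ = 25.6 L, P₂ = 648 kPa.
ΔU = 0 (ideal gas, T constant).
W = nRT ln(V₂/V₁) = 3.33×8.314×600×ln(0.429) = -14100 J.
Q = ΔU + W = -14100 J.

-14100 J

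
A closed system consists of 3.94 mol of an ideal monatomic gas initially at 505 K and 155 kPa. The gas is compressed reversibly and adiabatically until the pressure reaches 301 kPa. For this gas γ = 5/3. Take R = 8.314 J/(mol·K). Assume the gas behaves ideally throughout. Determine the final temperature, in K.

659 K

V₁ = nRT₁/P₁ = 3.94×8.314×505/155 = 107 L.
Adiabatic: T₂/T₁ = (P₂/P₁)^((γ−1)/γ) ⇒ T₂ = 505×(1.94)^0.400 = 659 K; V₂ = 71.7 L.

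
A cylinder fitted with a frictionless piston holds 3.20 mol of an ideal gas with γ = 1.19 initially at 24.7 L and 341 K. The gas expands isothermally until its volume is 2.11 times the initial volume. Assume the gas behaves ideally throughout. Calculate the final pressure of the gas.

174 kPa

P₁ = nRT₁/V₁ = 3.20×8.314×341/24.7 = 367 kPa.
Isothermal: T stays 341 K; PV = const ⇒ V₂ = 52.1 L, P₂ = 174 kPa.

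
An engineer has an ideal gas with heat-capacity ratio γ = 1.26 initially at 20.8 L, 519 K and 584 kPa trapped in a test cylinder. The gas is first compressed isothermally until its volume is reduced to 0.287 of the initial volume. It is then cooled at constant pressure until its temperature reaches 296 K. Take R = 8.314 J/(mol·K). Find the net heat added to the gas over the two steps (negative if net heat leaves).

-40500 J

n = P₁V₁/(RT₁) = 584×20.8/(8.314×519) = 2.82 mol.
Step 1 — Isothermal: T stays 519 K; PV = const ⇒ V₂ = 5.97 L, P₂ = 2030 kPa.
ΔU = 0 (ideal gas, T constant).
W = nRT ln(V₂/V₁) = 2.82×8.314×519×ln(0.287) = -15200 J.
Q = ΔU + W = -15200 J.
State after step 1: P = 2030 kPa, V = 5.97 L, T = 519 K.
Step 2 — Isobaric: P stays 2030 kPa; V/T = const ⇒ T₂ = 296 K, V₂ = 3.40 L.
W = PΔV = 2030×(3.40−5.97) kPa·L = -5220 J.
ΔU = nCvΔT = 2.82×32.0×(296−519) = -20100 J.
Q = ΔU + W = nCpΔT = -25300 J.
Net over both steps: W = -20400 J, Q = -40500 J, ΔU = -20100 J.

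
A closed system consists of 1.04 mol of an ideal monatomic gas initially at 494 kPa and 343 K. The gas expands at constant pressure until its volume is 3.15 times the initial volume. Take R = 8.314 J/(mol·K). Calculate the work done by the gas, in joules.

6380 J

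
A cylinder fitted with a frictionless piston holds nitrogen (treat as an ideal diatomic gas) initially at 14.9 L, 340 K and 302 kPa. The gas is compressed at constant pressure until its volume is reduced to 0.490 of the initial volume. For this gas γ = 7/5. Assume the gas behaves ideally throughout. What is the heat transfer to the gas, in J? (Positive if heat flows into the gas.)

n = P₁V₁/(RT₁) = 302×14.9/(8.314×340) = 1.59 mol.
Isobaric: P stays 302 kPa; V/T = const ⇒ T₂ = 167 K, V₂ = 7.30 L.
W = PΔV = 302×(7.30−14.9) kPa·L = -2290 J.
ΔU = nCvΔT = 1.59×20.8×(167−340) = -5740 J.
Q = ΔU + W = nCpΔT = -8030 J.

-8030 J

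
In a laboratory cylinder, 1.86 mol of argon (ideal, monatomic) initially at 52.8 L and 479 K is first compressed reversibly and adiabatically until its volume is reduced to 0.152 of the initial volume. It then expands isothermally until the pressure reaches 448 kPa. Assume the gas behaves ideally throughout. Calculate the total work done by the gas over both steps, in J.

P₁ = nRT₁/V₁ = 1.86×8.314×479/52.8 = 140 kPa.
Step 1 — Adiabatic: TV^(γ−1) = const ⇒ T₂ = 479×(6.58)^0.667 = 1680 K; PV^γ = const ⇒ P₂ = 3240 kPa.
ΔU = nCvΔT = 1.86×12.5×(1680−479) = 27900 J.
Q = 0 for an adiabatic process, so W = −ΔU = -27900 J.
State after step 1: P = 3240 kPa, V = 8.03 L, T = 1680 K.
Step 2 — Isothermal: T stays 1680 K; PV = const ⇒ V₂ = 58.1 L, P₂ = 448 kPa.
ΔU = 0 (ideal gas, T constant).
W = nRT ln(V₂/V₁) = 1.86×8.314×1680×ln(7.23) = 51500 J.
Q = ΔU + W = 51500 J.
Net over both steps: W = 23600 J, Q = 51500 J, ΔU = 27900 J.

23600 J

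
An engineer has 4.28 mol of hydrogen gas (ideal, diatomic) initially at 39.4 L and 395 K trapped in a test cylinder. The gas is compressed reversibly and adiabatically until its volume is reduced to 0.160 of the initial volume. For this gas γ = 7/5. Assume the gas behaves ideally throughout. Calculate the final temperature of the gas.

822 K

P₁ = nRT₁/V₁ = 4.28×8.314×395/39.4 = 357 kPa.
Adiabatic: TV^(γ−1) = const ⇒ T₂ = 395×(6.25)^0.400 = 822 K; PV^γ = const ⇒ P₂ = 4640 kPa.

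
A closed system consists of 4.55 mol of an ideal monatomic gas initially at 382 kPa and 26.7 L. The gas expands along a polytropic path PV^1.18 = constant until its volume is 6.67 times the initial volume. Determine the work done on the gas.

T₁ = P₁V₁/(nR) = 382×26.7/(4.55×8.314) = 270 K.
Polytropic n=1.18: T₂ = T₁(V₁/V₂)^(n−1) = 270×(0.150)^0.18 = 192 K; P₂ = P₁(V₁/V₂)^n = 40.7 kPa.
W = (P₁V₁−P₂V₂)/(n−1) = (382×26.7−40.7×178)/0.18 = 16400 J.
Work done on the gas = −W_by = -16400 J.

-16400 J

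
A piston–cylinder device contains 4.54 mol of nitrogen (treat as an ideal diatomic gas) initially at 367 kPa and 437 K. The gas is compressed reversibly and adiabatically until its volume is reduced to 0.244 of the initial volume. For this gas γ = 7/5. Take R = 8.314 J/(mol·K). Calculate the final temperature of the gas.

768 K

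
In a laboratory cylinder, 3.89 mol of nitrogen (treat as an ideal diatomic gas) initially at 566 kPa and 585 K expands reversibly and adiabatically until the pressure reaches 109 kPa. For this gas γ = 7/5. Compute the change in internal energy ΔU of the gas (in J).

-17800 J

V₁ = nRT₁/P₁ = 3.89×8.314×585/566 = 33.4 L.
Adiabatic: T₂/T₁ = (P₂/P₁)^((γ−1)/γ) ⇒ T₂ = 585×(0.193)^0.286 = 365 K; V₂ = 108 L.
For an ideal gas ΔU = nCvΔT with Cv = (5/2)R = 20.8 J/(mol·K).
ΔU = 3.89×20.8×(365−585) = -17800 J.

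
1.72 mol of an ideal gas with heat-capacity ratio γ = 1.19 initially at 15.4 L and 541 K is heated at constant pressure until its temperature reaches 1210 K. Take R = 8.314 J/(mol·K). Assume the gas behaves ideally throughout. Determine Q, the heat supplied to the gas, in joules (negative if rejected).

P₁ = nRT₁/V₁ = 1.72×8.314×541/15.4 = 502 kPa.
Isobaric: P stays 502 kPa; V/T = const ⇒ T₂ = 1210 K, V₂ = 34.4 L.
W = PΔV = 502×(34.4−15.4) kPa·L = 9570 J.
ΔU = nCvΔT = 1.72×43.8×(1210−541) = 50400 J.
Q = ΔU + W = nCpΔT = 59900 J.

59900 J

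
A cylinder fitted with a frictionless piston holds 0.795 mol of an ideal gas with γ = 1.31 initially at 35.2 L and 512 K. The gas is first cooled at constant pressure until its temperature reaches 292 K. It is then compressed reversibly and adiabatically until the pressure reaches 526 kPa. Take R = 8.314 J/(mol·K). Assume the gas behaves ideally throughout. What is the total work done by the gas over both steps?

P₁ = nRT₁/V₁ = 0.795×8.314×512/35.2 = 96.1 kPa.
Step 1 — Isobaric: P stays 96.1 kPa; V/T = const ⇒ T₂ = 292 K, V₂ = 20.1 L.
W = PΔV = 96.1×(20.1−35.2) kPa·L = -1450 J.
ΔU = nCvΔT = 0.795×26.8×(292−512) = -4690 J.
Q = ΔU + W = nCpΔT = -6140 J.
State after step 1: P = 96.1 kPa, V = 20.1 L, T = 292 K.
Step 2 — Adiabatic: T₂/T₁ = (P₂/P₁)^((γ−1)/γ) ⇒ T₂ = 292×(5.47)^0.237 = 437 K; V₂ = 5.49 L.
ΔU = nCvΔT = 0.795×26.8×(437−292) = 3080 J.
Q = 0 for an adiabatic process, so W = −ΔU = -3080 J.
Net over both steps: W = -4540 J, Q = -6140 J, ΔU = -1610 J.

-4540 J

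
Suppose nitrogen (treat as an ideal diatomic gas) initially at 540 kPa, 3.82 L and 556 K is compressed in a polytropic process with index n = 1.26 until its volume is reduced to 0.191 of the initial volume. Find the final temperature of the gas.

855 K

Polytropic n=1.26: T₂ = T₁(V₁/V₂)^(n−1) = 556×(5.24)^0.26 = 855 K; P₂ = P₁(V₁/V₂)^n = 4350 kPa.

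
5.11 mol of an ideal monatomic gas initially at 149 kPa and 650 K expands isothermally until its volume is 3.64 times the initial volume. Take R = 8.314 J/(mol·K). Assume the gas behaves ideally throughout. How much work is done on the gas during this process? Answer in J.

-35700 J

V₁ = nRT₁/P₁ = 5.11×8.314×650/149 = 185 L.
Isothermal: T stays 650 K; PV = const ⇒ V₂ = 675 L, P₂ = 40.9 kPa.
W = nRT ln(V₂/V₁) = 5.11×8.314×650×ln(3.64) = 35700 J.
Work done on the gas = −W_by = -35700 J.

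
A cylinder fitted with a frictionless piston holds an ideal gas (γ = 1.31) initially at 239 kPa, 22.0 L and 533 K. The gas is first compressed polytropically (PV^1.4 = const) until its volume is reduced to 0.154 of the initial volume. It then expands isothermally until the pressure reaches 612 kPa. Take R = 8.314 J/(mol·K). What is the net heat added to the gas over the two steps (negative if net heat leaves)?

22900 J

n = P₁V₁/(RT₁) = 239×22.0/(8.314×533) = 1.19 mol.
Step 1 — Polytropic n=1.4: T₂ = T₁(V₁/V₂)^(n−1) = 533×(6.49)^0.40 = 1130 K; P₂ = P₁(V₁/V₂)^n = 3280 kPa.
W = (P₁V₁−P₂V₂)/(n−1) = (239×22.0−3280×3.39)/0.40 = -14600 J.
ΔU = nCvΔT = 1.19×26.8×(1130−533) = 18900 J.
Q = ΔU + W = 4250 J.
State after step 1: P = 3280 kPa, V = 3.39 L, T = 1130 K.
Step 2 — Isothermal: T stays 1130 K; PV = const ⇒ V₂ = 18.2 L, P₂ = 612 kPa.
ΔU = 0 (ideal gas, T constant).
W = nRT ln(V₂/V₁) = 1.19×8.314×1130×ln(5.36) = 18700 J.
Q = ΔU + W = 18700 J.
Net over both steps: W = 4020 J, Q = 22900 J, ΔU = 18900 J.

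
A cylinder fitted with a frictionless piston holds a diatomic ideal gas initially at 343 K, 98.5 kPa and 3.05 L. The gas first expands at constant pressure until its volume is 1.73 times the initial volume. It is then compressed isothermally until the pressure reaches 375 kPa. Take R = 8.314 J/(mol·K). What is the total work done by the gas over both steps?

-476 J

n = P₁V₁/(RT₁) = 98.5×3.05/(8.314×343) = 0.105 mol.
Step 1 — Isobaric: P stays 98.5 kPa; V/T = const ⇒ T₂ = 593 K, V₂ = 5.28 L.
W = PΔV = 98.5×(5.28−3.05) kPa·L = 219 J.
ΔU = nCvΔT = 0.105×20.8×(593−343) = 548 J.
Q = ΔU + W = nCpΔT = 768 J.
State after step 1: P = 98.5 kPa, V = 5.28 L, T = 593 K.
Step 2 — Isothermal: T stays 593 K; PV = const ⇒ V₂ = 1.39 L, P₂ = 375 kPa.
ΔU = 0 (ideal gas, T constant).
W = nRT ln(V₂/V₁) = 0.105×8.314×593×ln(0.263) = -695 J.
Q = ΔU + W = -695 J.
Net over both steps: W = -476 J, Q = 72.8 J, ΔU = 548 J.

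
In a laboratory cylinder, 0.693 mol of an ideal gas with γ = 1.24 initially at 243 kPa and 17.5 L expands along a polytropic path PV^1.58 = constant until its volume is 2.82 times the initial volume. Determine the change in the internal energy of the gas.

T₁ = P₁V₁/(nR) = 243×17.5/(0.693×8.314) = 738 K.
Polytropic n=1.58: T₂ = T₁(V₁/V₂)^(n−1) = 738×(0.355)^0.58 = 405 K; P₂ = P₁(V₁/V₂)^n = 47.2 kPa.
For an ideal gas ΔU = nCvΔT with Cv = R/(γ−1) = 34.6 J/(mol·K).
ΔU = 0.693×34.6×(405−738) = -8010 J.

-8010 J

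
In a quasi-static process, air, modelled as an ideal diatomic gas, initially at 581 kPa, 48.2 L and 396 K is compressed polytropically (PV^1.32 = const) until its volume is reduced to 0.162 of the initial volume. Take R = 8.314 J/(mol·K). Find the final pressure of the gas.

Polytropic n=1.32: T₂ = T₁(V₁/V₂)^(n−1) = 396×(6.17)^0.32 = 709 K; P₂ = P₁(V₁/V₂)^n = 6420 kPa.

6420 kPa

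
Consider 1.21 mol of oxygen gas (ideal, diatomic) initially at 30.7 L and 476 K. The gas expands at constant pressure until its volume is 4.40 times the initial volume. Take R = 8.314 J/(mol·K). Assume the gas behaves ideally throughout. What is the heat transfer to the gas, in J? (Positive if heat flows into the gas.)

P₁ = nRT₁/V₁ = 1.21×8.314×476/30.7 = 156 kPa.
Isobaric: P stays 156 kPa; V/T = const ⇒ T₂ = 2090 K, V₂ = 135 L.
W = PΔV = 156×(135−30.7) kPa·L = 16300 J.
ΔU = nCvΔT = 1.21×20.8×(2090−476) = 40700 J.
Q = ΔU + W = nCpΔT = 57000 J.

57000 J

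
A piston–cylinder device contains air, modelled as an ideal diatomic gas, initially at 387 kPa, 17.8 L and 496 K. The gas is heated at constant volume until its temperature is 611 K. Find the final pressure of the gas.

Isochoric: V stays 17.8 L; P/T = const ⇒ T₂ = 611 K, P₂ = 477 kPa.

477 kPa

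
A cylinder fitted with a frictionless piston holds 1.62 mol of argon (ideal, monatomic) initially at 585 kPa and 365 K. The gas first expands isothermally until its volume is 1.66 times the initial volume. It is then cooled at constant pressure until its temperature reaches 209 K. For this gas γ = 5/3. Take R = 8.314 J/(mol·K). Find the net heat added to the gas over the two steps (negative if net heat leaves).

-2760 J

V₁ = nRT₁/P₁ = 1.62×8.314×365/585 = 8.40 L.
Step 1 — Isothermal: T stays 365 K; PV = const ⇒ V₂ = 13.9 L, P₂ = 352 kPa.
ΔU = 0 (ideal gas, T constant).
W = nRT ln(V₂/V₁) = 1.62×8.314×365×ln(1.66) = 2490 J.
Q = ΔU + W = 2490 J.
State after step 1: P = 352 kPa, V = 13.9 L, T = 365 K.
Step 2 — Isobaric: P stays 352 kPa; V/T = const ⇒ T₂ = 209 K, V₂ = 7.99 L.
W = PΔV = 352×(7.99−13.9) kPa·L = -2100 J.
ΔU = nCvΔT = 1.62×12.5×(209−365) = -3150 J.
Q = ΔU + W = nCpΔT = -5250 J.
Net over both steps: W = 390 J, Q = -2760 J, ΔU = -3150 J.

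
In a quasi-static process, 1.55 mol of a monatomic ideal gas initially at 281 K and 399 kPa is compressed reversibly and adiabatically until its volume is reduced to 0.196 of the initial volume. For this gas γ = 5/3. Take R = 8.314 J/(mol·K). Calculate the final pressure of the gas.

6030 kPa

V₁ = nRT₁/P₁ = 1.55×8.314×281/399 = 9.08 L.
Adiabatic: TV^(γ−1) = const ⇒ T₂ = 281×(5.10)^0.667 = 833 K; PV^γ = const ⇒ P₂ = 6030 kPa.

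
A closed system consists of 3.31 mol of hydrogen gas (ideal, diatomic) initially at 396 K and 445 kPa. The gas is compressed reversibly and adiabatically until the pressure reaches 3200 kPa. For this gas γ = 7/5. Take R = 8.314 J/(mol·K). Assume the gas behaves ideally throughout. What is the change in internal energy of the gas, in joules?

20600 J

V₁ = nRT₁/P₁ = 3.31×8.314×396/445 = 24.5 L.
Adiabatic: T₂/T₁ = (P₂/P₁)^((γ−1)/γ) ⇒ T₂ = 396×(7.19)^0.286 = 696 K; V₂ = 5.98 L.
For an ideal gas ΔU = nCvΔT with Cv = (5/2)R = 20.8 J/(mol·K).
ΔU = 3.31×20.8×(696−396) = 20600 J.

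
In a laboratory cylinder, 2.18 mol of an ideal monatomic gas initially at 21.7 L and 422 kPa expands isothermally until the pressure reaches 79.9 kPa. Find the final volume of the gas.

T₁ = P₁V₁/(nR) = 422×21.7/(2.18×8.314) = 505 K.
Isothermal: T stays 505 K; PV = const ⇒ V₂ = 115 L, P₂ = 79.9 kPa.

115 L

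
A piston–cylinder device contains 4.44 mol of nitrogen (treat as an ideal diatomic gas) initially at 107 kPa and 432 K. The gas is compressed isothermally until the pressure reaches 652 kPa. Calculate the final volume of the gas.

V₁ = nRT₁/P₁ = 4.44×8.314×432/107 = 149 L.
Isothermal: T stays 432 K; PV = const ⇒ V₂ = 24.5 L, P₂ = 652 kPa.

24.5 L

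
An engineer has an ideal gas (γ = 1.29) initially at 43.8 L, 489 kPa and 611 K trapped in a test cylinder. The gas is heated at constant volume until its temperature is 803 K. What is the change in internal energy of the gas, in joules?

n = P₁V₁/(RT₁) = 489×43.8/(8.314×611) = 4.22 mol.
Isochoric: V stays 43.8 L; P/T = const ⇒ T₂ = 803 K, P₂ = 643 kPa.
For an ideal gas ΔU = nCvΔT with Cv = R/(γ−1) = 28.7 J/(mol·K).
ΔU = 4.22×28.7×(803−611) = 23200 J.

23200 J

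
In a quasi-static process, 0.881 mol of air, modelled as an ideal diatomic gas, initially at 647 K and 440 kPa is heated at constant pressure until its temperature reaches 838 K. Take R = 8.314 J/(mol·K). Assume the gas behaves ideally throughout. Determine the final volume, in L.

14.0 L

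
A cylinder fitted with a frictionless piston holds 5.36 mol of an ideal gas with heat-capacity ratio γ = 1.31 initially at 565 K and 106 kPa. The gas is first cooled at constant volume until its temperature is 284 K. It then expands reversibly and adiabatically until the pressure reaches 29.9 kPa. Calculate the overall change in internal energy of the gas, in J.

-45600 J

V₁ = nRT₁/P₁ = 5.36×8.314×565/106 = 238 L.
Step 1 — Isochoric: V stays 238 L; P/T = const ⇒ T₂ = 284 K, P₂ = 53.3 kPa.
W = 0 (no volume change).
ΔU = nCvΔT = 5.36×26.8×(284−565) = -40400 J.
Q = ΔU = -40400 J.
State after step 1: P = 53.3 kPa, V = 238 L, T = 284 K.
Step 2 — Adiabatic: T₂/T₁ = (P₂/P₁)^((γ−1)/γ) ⇒ T₂ = 284×(0.561)^0.237 = 248 K; V₂ = 369 L.
ΔU = nCvΔT = 5.36×26.8×(248−284) = -5220 J.
Q = 0 for an adiabatic process, so W = −ΔU = 5220 J.
Net over both steps: W = 5220 J, Q = -40400 J, ΔU = -45600 J.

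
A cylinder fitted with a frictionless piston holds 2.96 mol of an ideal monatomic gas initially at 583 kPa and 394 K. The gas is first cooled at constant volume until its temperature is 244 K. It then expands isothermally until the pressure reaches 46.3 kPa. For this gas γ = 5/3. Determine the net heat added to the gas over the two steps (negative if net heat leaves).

V₁ = nRT₁/P₁ = 2.96×8.314×394/583 = 16.6 L.
Step 1 — Isochoric: V stays 16.6 L; P/T = const ⇒ T₂ = 244 K, P₂ = 361 kPa.
W = 0 (no volume change).
ΔU = nCvΔT = 2.96×12.5×(244−394) = -5540 J.
Q = ΔU = -5540 J.
State after step 1: P = 361 kPa, V = 16.6 L, T = 244 K.
Step 2 — Isothermal: T stays 244 K; PV = const ⇒ V₂ = 130 L, P₂ = 46.3 kPa.
ΔU = 0 (ideal gas, T constant).
W = nRT ln(V₂/V₁) = 2.96×8.314×244×ln(7.80) = 12300 J.
Q = ΔU + W = 12300 J.
Net over both steps: W = 12300 J, Q = 6800 J, ΔU = -5540 J.

6800 J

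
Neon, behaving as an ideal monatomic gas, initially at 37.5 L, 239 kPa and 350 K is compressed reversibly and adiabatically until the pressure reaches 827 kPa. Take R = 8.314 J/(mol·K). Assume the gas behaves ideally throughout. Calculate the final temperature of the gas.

Adiabatic: T₂/T₁ = (P₂/P₁)^((γ−1)/γ) ⇒ T₂ = 350×(3.46)^0.400 = 575 K; V₂ = 17.8 L.

575 K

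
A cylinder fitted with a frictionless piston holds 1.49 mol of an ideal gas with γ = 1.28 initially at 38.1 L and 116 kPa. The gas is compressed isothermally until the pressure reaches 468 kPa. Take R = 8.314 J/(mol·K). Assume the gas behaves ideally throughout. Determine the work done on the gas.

T₁ = P₁V₁/(nR) = 116×38.1/(1.49×8.314) = 357 K.
Isothermal: T stays 357 K; PV = const ⇒ V₂ = 9.44 L, P₂ = 468 kPa.
W = nRT ln(V₂/V₁) = 1.49×8.314×357×ln(0.248) = -6160 J.
Work done on the gas = −W_by = 6160 J.

6160 J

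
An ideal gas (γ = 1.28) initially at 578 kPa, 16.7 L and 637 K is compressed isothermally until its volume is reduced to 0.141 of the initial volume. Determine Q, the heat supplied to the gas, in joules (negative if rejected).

-18900 J

n = P₁V₁/(RT₁) = 578×16.7/(8.314×637) = 1.82 mol.
Isothermal: T stays 637 K; PV = const ⇒ V₂ = 2.35 L, P₂ = 4100 kPa.
ΔU = 0 (ideal gas, T constant).
W = nRT ln(V₂/V₁) = 1.82×8.314×637×ln(0.141) = -18900 J.
Q = ΔU + W = -18900 J.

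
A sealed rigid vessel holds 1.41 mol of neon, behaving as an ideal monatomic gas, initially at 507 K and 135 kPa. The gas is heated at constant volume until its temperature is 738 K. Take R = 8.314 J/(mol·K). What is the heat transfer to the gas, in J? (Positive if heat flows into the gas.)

4060 J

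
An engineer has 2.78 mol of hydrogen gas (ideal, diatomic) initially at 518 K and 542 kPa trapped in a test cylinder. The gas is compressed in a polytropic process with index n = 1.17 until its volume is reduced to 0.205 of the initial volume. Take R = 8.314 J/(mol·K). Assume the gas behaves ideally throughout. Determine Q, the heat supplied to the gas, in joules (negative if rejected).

-12500 J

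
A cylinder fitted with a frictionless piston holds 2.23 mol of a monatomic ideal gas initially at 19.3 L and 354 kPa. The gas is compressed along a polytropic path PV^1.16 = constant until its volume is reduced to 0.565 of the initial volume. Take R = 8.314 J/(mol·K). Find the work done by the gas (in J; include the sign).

-4080 J

T₁ = P₁V₁/(nR) = 354×19.3/(2.23×8.314) = 369 K.
Polytropic n=1.16: T₂ = T₁(V₁/V₂)^(n−1) = 369×(1.77)^0.16 = 404 K; P₂ = P₁(V₁/V₂)^n = 686 kPa.
W = (P₁V₁−P₂V₂)/(n−1) = (354×19.3−686×10.9)/0.16 = -4080 J.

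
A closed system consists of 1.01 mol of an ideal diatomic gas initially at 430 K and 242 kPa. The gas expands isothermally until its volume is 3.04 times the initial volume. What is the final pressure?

V₁ = nRT₁/P₁ = 1.01×8.314×430/242 = 14.9 L.
Isothermal: T stays 430 K; PV = const ⇒ V₂ = 45.4 L, P₂ = 79.6 kPa.

79.6 kPa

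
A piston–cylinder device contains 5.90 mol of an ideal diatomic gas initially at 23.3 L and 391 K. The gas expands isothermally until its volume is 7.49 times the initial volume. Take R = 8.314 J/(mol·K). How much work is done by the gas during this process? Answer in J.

P₁ = nRT₁/V₁ = 5.90×8.314×391/23.3 = 823 kPa.
Isothermal: T stays 391 K; PV = const ⇒ V₂ = 175 L, P₂ = 110 kPa.
W = nRT ln(V₂/V₁) = 5.90×8.314×391×ln(7.49) = 38600 J.

38600 J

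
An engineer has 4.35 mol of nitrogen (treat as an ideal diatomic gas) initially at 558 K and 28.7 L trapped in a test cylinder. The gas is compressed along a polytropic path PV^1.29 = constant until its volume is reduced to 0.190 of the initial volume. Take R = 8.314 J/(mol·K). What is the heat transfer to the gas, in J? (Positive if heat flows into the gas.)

P₁ = nRT₁/V₁ = 4.35×8.314×558/28.7 = 703 kPa.
Polytropic n=1.29: T₂ = T₁(V₁/V₂)^(n−1) = 558×(5.26)^0.29 = 903 K; P₂ = P₁(V₁/V₂)^n = 5990 kPa.
W = (P₁V₁−P₂V₂)/(n−1) = (703×28.7−5990×5.45)/0.29 = -43100 J.
ΔU = nCvΔT = 4.35×20.8×(903−558) = 31200 J.
Q = ΔU + W = -11800 J.

-11800 J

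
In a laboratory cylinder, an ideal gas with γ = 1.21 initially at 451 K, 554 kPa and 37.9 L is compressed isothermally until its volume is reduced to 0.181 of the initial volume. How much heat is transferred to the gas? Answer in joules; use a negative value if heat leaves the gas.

n = P₁V₁/(RT₁) = 554×37.9/(8.314×451) = 5.60 mol.
Isothermal: T stays 451 K; PV = const ⇒ V₂ = 6.86 L, P₂ = 3060 kPa.
ΔU = 0 (ideal gas, T constant).
W = nRT ln(V₂/V₁) = 5.60×8.314×451×ln(0.181) = -35900 J.
Q = ΔU + W = -35900 J.

-35900 J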